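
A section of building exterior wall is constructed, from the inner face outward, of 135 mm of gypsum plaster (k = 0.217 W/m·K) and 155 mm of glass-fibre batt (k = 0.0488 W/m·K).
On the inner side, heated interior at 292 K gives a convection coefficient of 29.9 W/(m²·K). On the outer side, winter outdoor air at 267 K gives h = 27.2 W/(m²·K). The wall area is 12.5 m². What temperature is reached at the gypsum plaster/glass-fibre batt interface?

Series thermal resistances:
R_inner film = 1/(h_i·A) = 1/(29.9×12.5) = 0.002676 K/W
R_gypsum plaster = L/(kA) = 0.135/(0.217×12.5) = 0.04977 K/W
R_glass-fibre batt = L/(kA) = 0.155/(0.0488×12.5) = 0.2541 K/W
R_outer film = 1/(h_o·A) = 1/(27.2×12.5) = 0.002941 K/W
R_total = 0.3095 K/W;  Q = ΔT/R_total = 25/0.3095 = 80.78 W
T_interface = T_inner − Q·ΣR(inner→interface) = 292 − 80.8×0.05245

T ≈ 288 K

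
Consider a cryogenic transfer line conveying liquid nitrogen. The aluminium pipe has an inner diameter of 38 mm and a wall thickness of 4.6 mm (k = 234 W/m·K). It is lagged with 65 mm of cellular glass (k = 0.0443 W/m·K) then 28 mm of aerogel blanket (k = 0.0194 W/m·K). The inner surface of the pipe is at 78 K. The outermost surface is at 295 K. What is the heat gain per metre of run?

q′ ≈ 31 W/m

Radial resistances (cylindrical: R_cond = ln(r_o/r_i)/(2πkL), R_conv = 1/(h·2πrL)):
R_aluminium pipe wall = ln(23.6/19)/(2π×234×1) = 1.475×10^-4 K/W
R_cellular glass = ln(88.6/23.6)/(2π×0.0443×1) = 4.753 K/W
R_aerogel blanket = ln(116.6/88.6)/(2π×0.0194×1) = 2.253 K/W
R_total = 7.006 K/W
Q = ΔT/R_total = 217/7.006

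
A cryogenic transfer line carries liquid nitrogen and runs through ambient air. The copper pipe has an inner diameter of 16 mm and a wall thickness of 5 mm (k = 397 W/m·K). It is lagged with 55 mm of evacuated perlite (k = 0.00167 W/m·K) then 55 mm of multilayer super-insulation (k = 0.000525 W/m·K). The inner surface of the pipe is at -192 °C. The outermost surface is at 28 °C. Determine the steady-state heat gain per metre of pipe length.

Per-layer cylindrical resistances, series-summed:
R_copper pipe wall = ln(13/8)/(2π×397×1) = 1.946×10^-4 K/W
R_evacuated perlite = ln(68/13)/(2π×0.00167×1) = 157.7 K/W
R_multilayer super-insulation = ln(123/68)/(2π×0.000525×1) = 179.7 K/W
R_total = 337.4 K/W
Q = ΔT/R_total = 220/337.4

q′ ≈ 0.652 W/m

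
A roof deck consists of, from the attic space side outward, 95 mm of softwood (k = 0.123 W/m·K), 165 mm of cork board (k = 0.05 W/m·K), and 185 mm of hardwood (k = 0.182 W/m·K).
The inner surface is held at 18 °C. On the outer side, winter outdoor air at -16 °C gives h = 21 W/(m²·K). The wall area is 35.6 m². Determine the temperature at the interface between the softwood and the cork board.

T ≈ 12.9 °C

Series thermal resistances:
R_softwood = L/(kA) = 0.095/(0.123×35.6) = 0.0217 K/W
R_cork board = L/(kA) = 0.165/(0.05×35.6) = 0.0927 K/W
R_hardwood = L/(kA) = 0.185/(0.182×35.6) = 0.02855 K/W
R_outer film = 1/(h_o·A) = 1/(21×35.6) = 0.001338 K/W
R_total = 0.1443 K/W;  Q = ΔT/R_total = 34/0.1443 = 235.6 W
T_interface = T_inner − Q·ΣR(inner→interface) = 18 − 236×0.0217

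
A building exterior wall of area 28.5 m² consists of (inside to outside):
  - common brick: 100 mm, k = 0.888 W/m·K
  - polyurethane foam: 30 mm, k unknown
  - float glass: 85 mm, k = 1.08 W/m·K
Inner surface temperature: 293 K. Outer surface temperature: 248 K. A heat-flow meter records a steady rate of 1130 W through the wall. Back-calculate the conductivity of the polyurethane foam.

k ≈ 0.0318 W/(m·K)

Using the resistance-network approach (series):
R_common brick = L/(kA) = 0.1/(0.888×28.5) = 0.003951 K/W
R_float glass = L/(kA) = 0.085/(1.08×28.5) = 0.002762 K/W
Sum of known resistances R_other = 0.006713 K/W
Total R = ΔT/Q = 45/1130 = 0.03982 K/W
R_polyurethane foam = R_total − R_other = 0.03311 K/W
k = L/(R·A) = 0.03/(0.03311×28.5)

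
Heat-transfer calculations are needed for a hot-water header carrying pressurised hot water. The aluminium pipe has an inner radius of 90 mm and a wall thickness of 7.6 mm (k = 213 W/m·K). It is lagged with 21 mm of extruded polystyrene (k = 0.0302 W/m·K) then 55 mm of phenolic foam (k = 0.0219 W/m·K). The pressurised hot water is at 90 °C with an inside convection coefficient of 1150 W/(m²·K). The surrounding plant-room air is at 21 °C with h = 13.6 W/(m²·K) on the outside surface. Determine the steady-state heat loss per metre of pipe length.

Per-layer cylindrical resistances, series-summed:
R_inner film = 1/(h_i·2πr₁L) = 1/(1150×2π×0.09×1) = 0.001538 K/W
R_aluminium pipe wall = ln(97.6/90)/(2π×213×1) = 6.057×10^-5 K/W
R_extruded polystyrene = ln(118.6/97.6)/(2π×0.0302×1) = 1.027 K/W
R_phenolic foam = ln(173.6/118.6)/(2π×0.0219×1) = 2.769 K/W
R_outer film = 1/(h_o·2πr_oL) = 1/(13.6×2π×0.1736×1) = 0.06741 K/W
R_total = 3.865 K/W
Q = ΔT/R_total = 69/3.865

q′ ≈ 17.9 W/m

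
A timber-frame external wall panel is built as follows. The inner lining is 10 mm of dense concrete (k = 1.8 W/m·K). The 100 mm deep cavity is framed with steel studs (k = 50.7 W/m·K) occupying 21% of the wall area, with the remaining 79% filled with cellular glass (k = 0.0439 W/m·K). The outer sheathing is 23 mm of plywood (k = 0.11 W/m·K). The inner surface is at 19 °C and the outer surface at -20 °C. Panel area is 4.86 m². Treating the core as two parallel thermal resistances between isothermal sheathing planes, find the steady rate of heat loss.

Q ≈ 846 W

Sheathing layers in series; stud and cavity paths in parallel between them.
R_inner = 0.01/(1.8×4.86) = 0.001143 K/W
R_stud  = 0.1/(50.7×0.21×4.86) = 0.001933 K/W
R_cav   = 0.1/(0.0439×0.79×4.86) = 0.5933 K/W
1/R_core = 1/R_stud + 1/R_cav → R_core = 0.001926 K/W
R_outer = 0.023/(0.11×4.86) = 0.04302 K/W
R_total = 0.04609 K/W
Q = ΔT/R_total = 39/0.04609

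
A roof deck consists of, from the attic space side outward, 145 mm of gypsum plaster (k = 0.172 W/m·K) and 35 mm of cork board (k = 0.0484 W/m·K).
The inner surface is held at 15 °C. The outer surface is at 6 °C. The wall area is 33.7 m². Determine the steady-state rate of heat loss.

Q ≈ 194 W

Series thermal resistances:
R_gypsum plaster = L/(kA) = 0.145/(0.172×33.7) = 0.02502 K/W
R_cork board = L/(kA) = 0.035/(0.0484×33.7) = 0.02146 K/W
R_total = 0.04647 K/W
Q = ΔT / R_total = 9 / 0.04647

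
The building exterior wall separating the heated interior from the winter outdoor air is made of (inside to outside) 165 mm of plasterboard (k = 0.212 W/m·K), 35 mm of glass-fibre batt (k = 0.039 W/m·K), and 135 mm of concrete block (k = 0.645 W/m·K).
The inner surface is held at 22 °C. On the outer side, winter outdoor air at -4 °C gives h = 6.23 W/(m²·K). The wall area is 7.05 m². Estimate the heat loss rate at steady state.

Using the resistance-network approach (series):
R_plasterboard = L/(kA) = 0.165/(0.212×7.05) = 0.1104 K/W
R_glass-fibre batt = L/(kA) = 0.035/(0.039×7.05) = 0.1273 K/W
R_concrete block = L/(kA) = 0.135/(0.645×7.05) = 0.02969 K/W
R_outer film = 1/(h_o·A) = 1/(6.23×7.05) = 0.02277 K/W
R_total = 0.2901 K/W
Q = ΔT / R_total = 26 / 0.2901

Q ≈ 89.6 W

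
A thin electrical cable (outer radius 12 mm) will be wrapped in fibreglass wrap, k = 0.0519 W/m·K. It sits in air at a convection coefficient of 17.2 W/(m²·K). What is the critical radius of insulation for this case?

For a cylinder r_cr = k/h = 0.0519/17.2
r_cr = 3.02 mm; since the bare radius (12 mm) is above r_cr, any added insulation will reduce heat loss.

r_cr ≈ 3.02 mm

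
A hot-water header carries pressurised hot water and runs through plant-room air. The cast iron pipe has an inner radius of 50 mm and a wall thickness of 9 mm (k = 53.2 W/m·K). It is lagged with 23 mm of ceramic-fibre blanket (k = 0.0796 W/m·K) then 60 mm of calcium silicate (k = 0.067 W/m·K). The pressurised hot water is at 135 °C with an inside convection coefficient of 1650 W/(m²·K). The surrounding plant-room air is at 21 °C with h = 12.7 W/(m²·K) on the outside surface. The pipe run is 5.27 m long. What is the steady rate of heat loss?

Per-layer cylindrical resistances, series-summed:
R_inner film = 1/(h_i·2πr₁L) = 1/(1650×2π×0.05×5.27) = 3.661×10^-4 K/W
R_cast iron pipe wall = ln(59/50)/(2π×53.2×5.27) = 9.396×10^-5 K/W
R_ceramic-fibre blanket = ln(82/59)/(2π×0.0796×5.27) = 0.1249 K/W
R_calcium silicate = ln(142/82)/(2π×0.067×5.27) = 0.2475 K/W
R_outer film = 1/(h_o·2πr_oL) = 1/(12.7×2π×0.142×5.27) = 0.01675 K/W
R_total = 0.3896 K/W
Q = ΔT/R_total = 114/0.3896

Q ≈ 293 W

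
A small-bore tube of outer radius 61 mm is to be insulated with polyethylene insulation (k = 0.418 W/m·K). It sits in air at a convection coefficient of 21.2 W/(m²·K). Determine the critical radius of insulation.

r_cr ≈ 19.7 mm

For a cylinder r_cr = k/h = 0.418/21.2
r_cr = 19.7 mm; since the bare radius (61 mm) is above r_cr, any added insulation will reduce heat loss.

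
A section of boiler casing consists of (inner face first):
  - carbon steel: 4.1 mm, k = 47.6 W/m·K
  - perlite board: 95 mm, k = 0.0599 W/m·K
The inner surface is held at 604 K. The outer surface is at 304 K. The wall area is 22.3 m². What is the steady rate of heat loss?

Q ≈ 4220 W

Using the resistance-network approach (series):
R_carbon steel = L/(kA) = 0.0041/(47.6×22.3) = 3.863×10^-6 K/W
R_perlite board = L/(kA) = 0.095/(0.0599×22.3) = 0.07112 K/W
R_total = 0.07112 K/W
Q = ΔT / R_total = 300 / 0.07112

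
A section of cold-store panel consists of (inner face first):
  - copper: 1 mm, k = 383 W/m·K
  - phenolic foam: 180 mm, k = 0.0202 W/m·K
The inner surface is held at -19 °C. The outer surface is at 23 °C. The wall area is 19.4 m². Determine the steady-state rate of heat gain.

Thermal resistances in series:
R_copper = L/(kA) = 0.001/(383×19.4) = 1.346×10^-7 K/W
R_phenolic foam = L/(kA) = 0.18/(0.0202×19.4) = 0.4593 K/W
R_total = 0.4593 K/W
Q = ΔT / R_total = 42 / 0.4593

Q ≈ 91.4 W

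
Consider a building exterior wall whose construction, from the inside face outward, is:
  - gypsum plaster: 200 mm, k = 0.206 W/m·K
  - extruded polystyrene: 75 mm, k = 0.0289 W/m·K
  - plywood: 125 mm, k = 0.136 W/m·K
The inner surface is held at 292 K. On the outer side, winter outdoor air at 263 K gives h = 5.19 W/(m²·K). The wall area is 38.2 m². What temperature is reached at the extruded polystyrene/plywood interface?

T ≈ 270 K

Using the resistance-network approach (series):
R_gypsum plaster = L/(kA) = 0.2/(0.206×38.2) = 0.02542 K/W
R_extruded polystyrene = L/(kA) = 0.075/(0.0289×38.2) = 0.06794 K/W
R_plywood = L/(kA) = 0.125/(0.136×38.2) = 0.02406 K/W
R_outer film = 1/(h_o·A) = 1/(5.19×38.2) = 0.005044 K/W
R_total = 0.1225 K/W;  Q = ΔT/R_total = 29/0.1225 = 236.8 W
T_interface = T_inner − Q·ΣR(inner→interface) = 292 − 237×0.09335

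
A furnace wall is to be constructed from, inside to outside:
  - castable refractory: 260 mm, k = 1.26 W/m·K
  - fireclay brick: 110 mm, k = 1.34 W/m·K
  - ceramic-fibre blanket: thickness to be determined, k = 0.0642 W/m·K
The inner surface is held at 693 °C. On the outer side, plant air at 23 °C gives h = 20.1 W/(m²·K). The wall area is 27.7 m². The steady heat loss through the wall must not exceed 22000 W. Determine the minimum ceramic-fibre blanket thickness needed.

L ≈ 32.4 mm

Treating each layer as a thermal resistance in series:
R_castable refractory = L/(kA) = 0.26/(1.26×27.7) = 0.007449 K/W
R_fireclay brick = L/(kA) = 0.11/(1.34×27.7) = 0.002964 K/W
R_outer film = 1/(h_o·A) = 1/(20.1×27.7) = 0.001796 K/W
Sum of the known resistances R_other = 0.01221 K/W
Required total resistance R_tot = ΔT/Q_allow = 670/22000 = 0.03045 K/W
R_ceramic-fibre blanket = R_tot − R_other = 0.01825 K/W
L = R·k·A = 0.01825×0.0642×27.7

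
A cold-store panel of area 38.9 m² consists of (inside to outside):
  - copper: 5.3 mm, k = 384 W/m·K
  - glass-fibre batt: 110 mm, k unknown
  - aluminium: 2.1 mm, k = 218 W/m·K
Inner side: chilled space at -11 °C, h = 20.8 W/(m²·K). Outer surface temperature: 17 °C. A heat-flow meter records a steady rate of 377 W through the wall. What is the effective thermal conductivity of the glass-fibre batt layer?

k ≈ 0.0387 W/(m·K)

Using the resistance-network approach (series):
R_inner film = 1/(h_i·A) = 1/(20.8×38.9) = 0.001236 K/W
R_copper = L/(kA) = 0.0053/(384×38.9) = 3.548×10^-7 K/W
R_aluminium = L/(kA) = 0.0021/(218×38.9) = 2.476×10^-7 K/W
Sum of known resistances R_other = 0.001237 K/W
Total R = ΔT/Q = 28/377 = 0.07427 K/W
R_glass-fibre batt = R_total − R_other = 0.07303 K/W
k = L/(R·A) = 0.11/(0.07303×38.9)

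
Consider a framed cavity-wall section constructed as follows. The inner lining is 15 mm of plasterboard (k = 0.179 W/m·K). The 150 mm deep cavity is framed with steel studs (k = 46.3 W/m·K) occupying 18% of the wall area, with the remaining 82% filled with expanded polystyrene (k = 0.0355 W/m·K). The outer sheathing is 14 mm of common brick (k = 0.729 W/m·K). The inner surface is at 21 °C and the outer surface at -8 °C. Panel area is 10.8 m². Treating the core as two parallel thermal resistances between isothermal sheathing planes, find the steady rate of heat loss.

Q ≈ 2590 W

Sheathing layers in series; stud and cavity paths in parallel between them.
R_inner = 0.015/(0.179×10.8) = 0.007759 K/W
R_stud  = 0.15/(46.3×0.18×10.8) = 0.001667 K/W
R_cav   = 0.15/(0.0355×0.82×10.8) = 0.4771 K/W
1/R_core = 1/R_stud + 1/R_cav → R_core = 0.001661 K/W
R_outer = 0.014/(0.729×10.8) = 0.001778 K/W
R_total = 0.0112 K/W
Q = ΔT/R_total = 29/0.0112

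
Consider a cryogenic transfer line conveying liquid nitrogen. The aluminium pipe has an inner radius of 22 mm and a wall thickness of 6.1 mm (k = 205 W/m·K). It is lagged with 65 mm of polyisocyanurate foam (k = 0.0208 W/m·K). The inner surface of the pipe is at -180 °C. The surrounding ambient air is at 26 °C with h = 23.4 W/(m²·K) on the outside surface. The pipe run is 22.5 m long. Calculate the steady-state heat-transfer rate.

Q ≈ 502 W

For a radial system each layer contributes R = ln(r_out/r_in)/(2πkL); films add R = 1/(hA).
R_aluminium pipe wall = ln(28.1/22)/(2π×205×22.5) = 8.444×10^-6 K/W
R_polyisocyanurate foam = ln(93.1/28.1)/(2π×0.0208×22.5) = 0.4074 K/W
R_outer film = 1/(h_o·2πr_oL) = 1/(23.4×2π×0.0931×22.5) = 0.003247 K/W
R_total = 0.4106 K/W
Q = ΔT/R_total = 206/0.4106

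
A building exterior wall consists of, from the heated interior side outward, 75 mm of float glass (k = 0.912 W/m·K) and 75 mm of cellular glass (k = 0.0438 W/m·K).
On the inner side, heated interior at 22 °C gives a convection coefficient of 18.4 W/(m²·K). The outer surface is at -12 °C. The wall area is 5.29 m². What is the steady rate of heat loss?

Q ≈ 97.3 W

Series thermal resistances:
R_inner film = 1/(h_i·A) = 1/(18.4×5.29) = 0.01027 K/W
R_float glass = L/(kA) = 0.075/(0.912×5.29) = 0.01555 K/W
R_cellular glass = L/(kA) = 0.075/(0.0438×5.29) = 0.3237 K/W
R_total = 0.3495 K/W
Q = ΔT / R_total = 34 / 0.3495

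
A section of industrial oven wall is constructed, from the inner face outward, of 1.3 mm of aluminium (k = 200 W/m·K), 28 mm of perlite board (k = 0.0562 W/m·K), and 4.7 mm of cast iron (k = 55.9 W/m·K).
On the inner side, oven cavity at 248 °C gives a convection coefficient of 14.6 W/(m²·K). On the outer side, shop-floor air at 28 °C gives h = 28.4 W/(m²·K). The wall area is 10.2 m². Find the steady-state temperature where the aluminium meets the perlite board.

Model the wall as resistances in series:
R_inner film = 1/(h_i·A) = 1/(14.6×10.2) = 0.006715 K/W
R_aluminium = L/(kA) = 0.0013/(200×10.2) = 6.373×10^-7 K/W
R_perlite board = L/(kA) = 0.028/(0.0562×10.2) = 0.04885 K/W
R_cast iron = L/(kA) = 0.0047/(55.9×10.2) = 8.243×10^-6 K/W
R_outer film = 1/(h_o·A) = 1/(28.4×10.2) = 0.003452 K/W
R_total = 0.05902 K/W;  Q = ΔT/R_total = 220/0.05902 = 3727 W
T_interface = T_inner − Q·ΣR(inner→interface) = 248 − 3730×0.006716

T ≈ 223 °C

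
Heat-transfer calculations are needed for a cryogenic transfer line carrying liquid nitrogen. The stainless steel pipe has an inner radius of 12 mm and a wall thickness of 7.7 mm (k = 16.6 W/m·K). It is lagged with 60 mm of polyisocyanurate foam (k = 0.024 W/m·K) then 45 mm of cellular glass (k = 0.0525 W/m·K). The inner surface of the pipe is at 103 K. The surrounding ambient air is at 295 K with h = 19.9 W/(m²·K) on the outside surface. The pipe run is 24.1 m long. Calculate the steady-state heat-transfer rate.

Q ≈ 433 W

Cylindrical conduction, so R = ln(r₂/r₁)/(2πkL) per layer, in series:
R_stainless steel pipe wall = ln(19.7/12)/(2π×16.6×24.1) = 1.972×10^-4 K/W
R_polyisocyanurate foam = ln(79.7/19.7)/(2π×0.024×24.1) = 0.3846 K/W
R_cellular glass = ln(124.7/79.7)/(2π×0.0525×24.1) = 0.05631 K/W
R_outer film = 1/(h_o·2πr_oL) = 1/(19.9×2π×0.1247×24.1) = 0.002661 K/W
R_total = 0.4438 K/W
Q = ΔT/R_total = 192/0.4438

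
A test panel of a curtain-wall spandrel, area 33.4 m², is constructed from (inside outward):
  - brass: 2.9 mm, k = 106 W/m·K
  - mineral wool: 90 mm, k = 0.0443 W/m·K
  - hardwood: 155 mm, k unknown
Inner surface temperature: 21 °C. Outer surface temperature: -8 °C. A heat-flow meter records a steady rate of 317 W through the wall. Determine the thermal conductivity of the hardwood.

Using the resistance-network approach (series):
R_brass = L/(kA) = 0.0029/(106×33.4) = 8.191×10^-7 K/W
R_mineral wool = L/(kA) = 0.09/(0.0443×33.4) = 0.06083 K/W
Sum of known resistances R_other = 0.06083 K/W
Total R = ΔT/Q = 29/317 = 0.09148 K/W
R_hardwood = R_total − R_other = 0.03066 K/W
k = L/(R·A) = 0.155/(0.03066×33.4)

k ≈ 0.151 W/(m·K)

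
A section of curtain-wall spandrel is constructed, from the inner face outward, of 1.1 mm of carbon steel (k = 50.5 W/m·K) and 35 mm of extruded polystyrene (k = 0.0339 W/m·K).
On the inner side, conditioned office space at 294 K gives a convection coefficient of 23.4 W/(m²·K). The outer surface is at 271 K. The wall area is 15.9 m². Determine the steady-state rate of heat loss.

Using the resistance-network approach (series):
R_inner film = 1/(h_i·A) = 1/(23.4×15.9) = 0.002688 K/W
R_carbon steel = L/(kA) = 0.0011/(50.5×15.9) = 1.37×10^-6 K/W
R_extruded polystyrene = L/(kA) = 0.035/(0.0339×15.9) = 0.06493 K/W
R_total = 0.06762 K/W
Q = ΔT / R_total = 23 / 0.06762

Q ≈ 340 W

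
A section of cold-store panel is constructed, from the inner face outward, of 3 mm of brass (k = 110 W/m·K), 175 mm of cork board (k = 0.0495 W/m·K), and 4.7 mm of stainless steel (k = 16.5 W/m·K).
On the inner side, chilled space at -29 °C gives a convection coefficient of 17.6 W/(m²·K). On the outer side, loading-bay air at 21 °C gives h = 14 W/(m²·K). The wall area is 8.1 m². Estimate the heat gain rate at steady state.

Series thermal resistances:
R_inner film = 1/(h_i·A) = 1/(17.6×8.1) = 0.007015 K/W
R_brass = L/(kA) = 0.003/(110×8.1) = 3.367×10^-6 K/W
R_cork board = L/(kA) = 0.175/(0.0495×8.1) = 0.4365 K/W
R_stainless steel = L/(kA) = 0.0047/(16.5×8.1) = 3.517×10^-5 K/W
R_outer film = 1/(h_o·A) = 1/(14×8.1) = 0.008818 K/W
R_total = 0.4523 K/W
Q = ΔT / R_total = 50 / 0.4523

Q ≈ 111 W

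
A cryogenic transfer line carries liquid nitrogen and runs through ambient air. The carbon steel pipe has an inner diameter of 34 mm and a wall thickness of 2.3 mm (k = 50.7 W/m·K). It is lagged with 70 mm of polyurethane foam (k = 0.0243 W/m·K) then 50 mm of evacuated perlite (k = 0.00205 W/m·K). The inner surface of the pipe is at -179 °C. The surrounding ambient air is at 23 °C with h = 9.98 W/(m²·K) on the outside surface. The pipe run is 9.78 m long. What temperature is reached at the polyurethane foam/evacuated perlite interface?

Cylindrical conduction, so R = ln(r₂/r₁)/(2πkL) per layer, in series:
R_carbon steel pipe wall = ln(19.3/17)/(2π×50.7×9.78) = 4.073×10^-5 K/W
R_polyurethane foam = ln(89.3/19.3)/(2π×0.0243×9.78) = 1.026 K/W
R_evacuated perlite = ln(139.3/89.3)/(2π×0.00205×9.78) = 3.53 K/W
R_outer film = 1/(h_o·2πr_oL) = 1/(9.98×2π×0.1393×9.78) = 0.01171 K/W
R_total = 4.567 K/W
Q = ΔT/R_total = 202/4.567
Q = 44.2 W
T_interface = T_inner + Q·ΣR(inner→interface) = -179 + 44.2×1.026

T ≈ -134 °C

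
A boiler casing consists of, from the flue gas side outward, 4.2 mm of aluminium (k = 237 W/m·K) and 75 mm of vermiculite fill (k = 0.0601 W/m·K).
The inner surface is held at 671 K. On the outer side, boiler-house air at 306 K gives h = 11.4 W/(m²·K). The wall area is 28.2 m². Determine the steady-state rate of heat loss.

Series thermal resistances:
R_aluminium = L/(kA) = 0.0042/(237×28.2) = 6.284×10^-7 K/W
R_vermiculite fill = L/(kA) = 0.075/(0.0601×28.2) = 0.04425 K/W
R_outer film = 1/(h_o·A) = 1/(11.4×28.2) = 0.003111 K/W
R_total = 0.04736 K/W
Q = ΔT / R_total = 365 / 0.04736

Q ≈ 7710 W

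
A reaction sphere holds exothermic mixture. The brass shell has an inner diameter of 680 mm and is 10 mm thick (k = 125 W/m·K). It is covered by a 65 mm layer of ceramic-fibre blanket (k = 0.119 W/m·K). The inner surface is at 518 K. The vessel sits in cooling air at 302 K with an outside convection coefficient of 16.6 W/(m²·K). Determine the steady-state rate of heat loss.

Q ≈ 660 W

Each spherical layer contributes R = (1/r_i − 1/r_o)/(4πk):
R_brass shell = (1/0.34 − 1/0.35)/(4π×125) = 5.35×10^-5 K/W
R_ceramic-fibre blanket = (1/0.35 − 1/0.415)/(4π×0.119) = 0.2993 K/W
R_outer film = 1/(h·4πr_o²) = 1/(16.6×4π×0.415²) = 0.02783 K/W
R_total = 0.3271 K/W
Q = ΔT/R_total = 216/0.3271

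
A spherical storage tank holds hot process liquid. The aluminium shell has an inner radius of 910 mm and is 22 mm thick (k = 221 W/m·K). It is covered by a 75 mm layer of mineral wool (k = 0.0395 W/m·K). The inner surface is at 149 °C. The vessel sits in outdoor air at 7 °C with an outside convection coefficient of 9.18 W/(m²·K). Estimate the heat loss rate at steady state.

Spherical conduction: R = (1/r_in − 1/r_out)/(4πk) per layer; series-sum.
R_aluminium shell = (1/0.91 − 1/0.932)/(4π×221) = 9.34×10^-6 K/W
R_mineral wool = (1/0.932 − 1/1.007)/(4π×0.0395) = 0.161 K/W
R_outer film = 1/(h·4πr_o²) = 1/(9.18×4π×1.007²) = 0.008548 K/W
R_total = 0.1696 K/W
Q = ΔT/R_total = 142/0.1696

Q ≈ 838 W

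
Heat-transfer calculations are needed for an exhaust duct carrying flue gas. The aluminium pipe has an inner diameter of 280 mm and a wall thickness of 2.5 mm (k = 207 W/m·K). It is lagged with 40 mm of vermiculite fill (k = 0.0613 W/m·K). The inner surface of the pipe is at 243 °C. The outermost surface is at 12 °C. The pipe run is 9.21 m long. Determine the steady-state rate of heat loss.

Q ≈ 3310 W

For a radial system each layer contributes R = ln(r_out/r_in)/(2πkL); films add R = 1/(hA).
R_aluminium pipe wall = ln(142.5/140)/(2π×207×9.21) = 1.478×10^-6 K/W
R_vermiculite fill = ln(182.5/142.5)/(2π×0.0613×9.21) = 0.06975 K/W
R_total = 0.06975 K/W
Q = ΔT/R_total = 231/0.06975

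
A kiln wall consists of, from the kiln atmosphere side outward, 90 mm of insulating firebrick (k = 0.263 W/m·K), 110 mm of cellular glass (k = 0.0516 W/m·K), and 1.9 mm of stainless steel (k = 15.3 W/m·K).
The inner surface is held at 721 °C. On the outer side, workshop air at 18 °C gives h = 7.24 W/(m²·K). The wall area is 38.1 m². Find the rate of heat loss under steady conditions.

Q ≈ 10300 W

Treating each layer as a thermal resistance in series:
R_insulating firebrick = L/(kA) = 0.09/(0.263×38.1) = 0.008982 K/W
R_cellular glass = L/(kA) = 0.11/(0.0516×38.1) = 0.05595 K/W
R_stainless steel = L/(kA) = 0.0019/(15.3×38.1) = 3.259×10^-6 K/W
R_outer film = 1/(h_o·A) = 1/(7.24×38.1) = 0.003625 K/W
R_total = 0.06856 K/W
Q = ΔT / R_total = 703 / 0.06856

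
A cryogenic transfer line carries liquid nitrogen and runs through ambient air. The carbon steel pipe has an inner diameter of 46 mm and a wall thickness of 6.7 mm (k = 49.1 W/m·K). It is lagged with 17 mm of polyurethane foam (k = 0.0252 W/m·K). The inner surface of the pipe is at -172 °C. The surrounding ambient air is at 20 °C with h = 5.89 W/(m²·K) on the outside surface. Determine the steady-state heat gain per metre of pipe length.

Treating each annulus and film as a series resistance:
R_carbon steel pipe wall = ln(29.7/23)/(2π×49.1×1) = 8.287×10^-4 K/W
R_polyurethane foam = ln(46.7/29.7)/(2π×0.0252×1) = 2.858 K/W
R_outer film = 1/(h_o·2πr_oL) = 1/(5.89×2π×0.0467×1) = 0.5786 K/W
R_total = 3.438 K/W
Q = ΔT/R_total = 192/3.438

q′ ≈ 55.8 W/m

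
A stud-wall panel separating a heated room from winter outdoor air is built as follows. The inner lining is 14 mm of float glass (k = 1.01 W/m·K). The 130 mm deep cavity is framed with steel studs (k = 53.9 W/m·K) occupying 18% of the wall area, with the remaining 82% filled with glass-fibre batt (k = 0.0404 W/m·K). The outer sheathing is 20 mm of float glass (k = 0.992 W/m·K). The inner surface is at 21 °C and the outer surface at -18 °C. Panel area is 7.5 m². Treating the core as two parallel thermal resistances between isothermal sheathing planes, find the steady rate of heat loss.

Sheathing layers in series; stud and cavity paths in parallel between them.
R_inner = 0.014/(1.01×7.5) = 0.001848 K/W
R_stud  = 0.13/(53.9×0.18×7.5) = 0.001787 K/W
R_cav   = 0.13/(0.0404×0.82×7.5) = 0.5232 K/W
1/R_core = 1/R_stud + 1/R_cav → R_core = 0.00178 K/W
R_outer = 0.02/(0.992×7.5) = 0.002688 K/W
R_total = 0.006317 K/W
Q = ΔT/R_total = 39/0.006317

Q ≈ 6170 W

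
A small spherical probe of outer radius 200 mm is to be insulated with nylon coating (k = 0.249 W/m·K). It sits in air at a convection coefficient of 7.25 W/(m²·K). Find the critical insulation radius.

r_cr ≈ 68.7 mm

For a sphere r_cr = 2k/h = 2×0.249/7.25
r_cr = 68.7 mm; since the bare radius (200 mm) is above r_cr, any added insulation will reduce heat loss.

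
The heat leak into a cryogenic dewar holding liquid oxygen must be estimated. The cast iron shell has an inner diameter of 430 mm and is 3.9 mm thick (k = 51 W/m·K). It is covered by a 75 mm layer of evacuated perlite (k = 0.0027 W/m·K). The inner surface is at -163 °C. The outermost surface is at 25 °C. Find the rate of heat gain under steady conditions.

Q ≈ 5.47 W

For a spherical shell R = (1/r₁ − 1/r₂)/(4πk); film R = 1/(h·4πr²). In series:
R_cast iron shell = (1/0.215 − 1/0.2189)/(4π×51) = 1.293×10^-4 K/W
R_evacuated perlite = (1/0.2189 − 1/0.2939)/(4π×0.0027) = 34.36 K/W
R_total = 34.36 K/W
Q = ΔT/R_total = 188/34.36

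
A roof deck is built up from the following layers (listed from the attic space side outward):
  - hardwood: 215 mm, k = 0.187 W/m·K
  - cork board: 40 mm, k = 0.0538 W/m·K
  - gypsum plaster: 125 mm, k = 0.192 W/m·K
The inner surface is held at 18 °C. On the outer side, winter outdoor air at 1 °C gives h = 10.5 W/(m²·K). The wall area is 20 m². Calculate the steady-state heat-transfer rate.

Thermal resistances in series:
R_hardwood = L/(kA) = 0.215/(0.187×20) = 0.05749 K/W
R_cork board = L/(kA) = 0.04/(0.0538×20) = 0.03717 K/W
R_gypsum plaster = L/(kA) = 0.125/(0.192×20) = 0.03255 K/W
R_outer film = 1/(h_o·A) = 1/(10.5×20) = 0.004762 K/W
R_total = 0.132 K/W
Q = ΔT / R_total = 17 / 0.132

Q ≈ 129 W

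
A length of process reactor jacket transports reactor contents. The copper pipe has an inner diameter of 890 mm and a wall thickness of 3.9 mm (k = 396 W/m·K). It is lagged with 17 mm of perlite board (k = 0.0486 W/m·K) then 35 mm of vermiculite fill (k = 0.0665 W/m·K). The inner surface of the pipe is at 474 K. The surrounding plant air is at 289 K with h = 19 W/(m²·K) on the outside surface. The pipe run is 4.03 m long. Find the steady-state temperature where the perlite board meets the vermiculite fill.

T ≈ 402 K

Per-layer cylindrical resistances, series-summed:
R_copper pipe wall = ln(448.9/445)/(2π×396×4.03) = 8.702×10^-7 K/W
R_perlite board = ln(465.9/448.9)/(2π×0.0486×4.03) = 0.03021 K/W
R_vermiculite fill = ln(500.9/465.9)/(2π×0.0665×4.03) = 0.04302 K/W
R_outer film = 1/(h_o·2πr_oL) = 1/(19×2π×0.5009×4.03) = 0.00415 K/W
R_total = 0.07737 K/W
Q = ΔT/R_total = 185/0.07737
Q = 2390 W
T_interface = T_inner − Q·ΣR(inner→interface) = 474 − 2390×0.03021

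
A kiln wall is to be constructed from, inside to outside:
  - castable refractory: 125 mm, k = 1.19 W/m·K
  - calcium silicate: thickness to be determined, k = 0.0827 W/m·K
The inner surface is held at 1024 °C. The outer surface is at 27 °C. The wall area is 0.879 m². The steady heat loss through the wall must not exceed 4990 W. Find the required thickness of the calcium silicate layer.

L ≈ 5.84 mm

Series thermal resistances:
R_castable refractory = L/(kA) = 0.125/(1.19×0.879) = 0.1195 K/W
Sum of the known resistances R_other = 0.1195 K/W
Required total resistance R_tot = ΔT/Q_allow = 997/4990 = 0.1998 K/W
R_calcium silicate = R_tot − R_other = 0.0803 K/W
L = R·k·A = 0.0803×0.0827×0.879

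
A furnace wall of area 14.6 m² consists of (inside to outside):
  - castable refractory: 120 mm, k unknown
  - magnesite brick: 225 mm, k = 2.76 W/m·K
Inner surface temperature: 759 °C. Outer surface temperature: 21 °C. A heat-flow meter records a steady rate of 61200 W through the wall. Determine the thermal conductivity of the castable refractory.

Using the resistance-network approach (series):
R_magnesite brick = L/(kA) = 0.225/(2.76×14.6) = 0.005584 K/W
Sum of known resistances R_other = 0.005584 K/W
Total R = ΔT/Q = 738/61200 = 0.01206 K/W
R_castable refractory = R_total − R_other = 0.006475 K/W
k = L/(R·A) = 0.12/(0.006475×14.6)

k ≈ 1.27 W/(m·K)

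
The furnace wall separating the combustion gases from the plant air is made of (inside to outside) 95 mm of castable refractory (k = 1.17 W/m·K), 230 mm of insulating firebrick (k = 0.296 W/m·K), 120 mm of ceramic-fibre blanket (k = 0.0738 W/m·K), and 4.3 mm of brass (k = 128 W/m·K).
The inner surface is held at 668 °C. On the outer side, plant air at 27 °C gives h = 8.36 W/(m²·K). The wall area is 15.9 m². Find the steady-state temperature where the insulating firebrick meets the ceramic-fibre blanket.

T ≈ 457 °C

Thermal resistances in series:
R_castable refractory = L/(kA) = 0.095/(1.17×15.9) = 0.005107 K/W
R_insulating firebrick = L/(kA) = 0.23/(0.296×15.9) = 0.04887 K/W
R_ceramic-fibre blanket = L/(kA) = 0.12/(0.0738×15.9) = 0.1023 K/W
R_brass = L/(kA) = 0.0043/(128×15.9) = 2.113×10^-6 K/W
R_outer film = 1/(h_o·A) = 1/(8.36×15.9) = 0.007523 K/W
R_total = 0.1638 K/W;  Q = ΔT/R_total = 641/0.1638 = 3914 W
T_interface = T_inner − Q·ΣR(inner→interface) = 668 − 3910×0.05398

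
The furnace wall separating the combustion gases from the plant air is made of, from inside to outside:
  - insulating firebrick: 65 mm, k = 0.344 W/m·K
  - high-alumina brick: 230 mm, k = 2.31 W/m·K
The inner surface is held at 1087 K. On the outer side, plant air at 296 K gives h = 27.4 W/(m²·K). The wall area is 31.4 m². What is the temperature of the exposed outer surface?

Using the resistance-network approach (series):
R_insulating firebrick = L/(kA) = 0.065/(0.344×31.4) = 0.006018 K/W
R_high-alumina brick = L/(kA) = 0.23/(2.31×31.4) = 0.003171 K/W
R_outer film = 1/(h_o·A) = 1/(27.4×31.4) = 0.001162 K/W
R_total = 0.01035 K/W;  Q = ΔT/R_total = 791/0.01035 = 76420 W
T_interface = T_inner − Q·ΣR(inner→interface) = 1087 − 76400×0.009189

T ≈ 385 K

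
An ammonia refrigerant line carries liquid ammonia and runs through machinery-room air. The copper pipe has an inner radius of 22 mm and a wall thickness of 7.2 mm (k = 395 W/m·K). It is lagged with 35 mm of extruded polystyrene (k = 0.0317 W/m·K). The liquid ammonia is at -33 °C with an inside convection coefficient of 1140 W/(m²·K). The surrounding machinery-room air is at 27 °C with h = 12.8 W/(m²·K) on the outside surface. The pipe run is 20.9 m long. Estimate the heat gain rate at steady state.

Radial resistances (cylindrical: R_cond = ln(r_o/r_i)/(2πkL), R_conv = 1/(h·2πrL)):
R_inner film = 1/(h_i·2πr₁L) = 1/(1140×2π×0.022×20.9) = 3.036×10^-4 K/W
R_copper pipe wall = ln(29.2/22)/(2π×395×20.9) = 5.458×10^-6 K/W
R_extruded polystyrene = ln(64.2/29.2)/(2π×0.0317×20.9) = 0.1893 K/W
R_outer film = 1/(h_o·2πr_oL) = 1/(12.8×2π×0.0642×20.9) = 0.009267 K/W
R_total = 0.1988 K/W
Q = ΔT/R_total = 60/0.1988

Q ≈ 302 W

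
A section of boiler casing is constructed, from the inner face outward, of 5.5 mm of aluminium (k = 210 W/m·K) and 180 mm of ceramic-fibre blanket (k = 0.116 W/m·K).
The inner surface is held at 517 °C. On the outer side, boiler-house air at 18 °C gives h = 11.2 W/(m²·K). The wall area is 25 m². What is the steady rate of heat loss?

Thermal resistances in series:
R_aluminium = L/(kA) = 0.0055/(210×25) = 1.048×10^-6 K/W
R_ceramic-fibre blanket = L/(kA) = 0.18/(0.116×25) = 0.06207 K/W
R_outer film = 1/(h_o·A) = 1/(11.2×25) = 0.003571 K/W
R_total = 0.06564 K/W
Q = ΔT / R_total = 499 / 0.06564

Q ≈ 7600 W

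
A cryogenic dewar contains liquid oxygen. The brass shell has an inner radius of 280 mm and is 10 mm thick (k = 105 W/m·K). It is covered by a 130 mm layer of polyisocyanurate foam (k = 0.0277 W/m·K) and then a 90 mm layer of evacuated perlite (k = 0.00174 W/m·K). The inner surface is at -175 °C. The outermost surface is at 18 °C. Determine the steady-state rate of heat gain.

Q ≈ 8.66 W

Spherical conduction: R = (1/r_in − 1/r_out)/(4πk) per layer; series-sum.
R_brass shell = (1/0.28 − 1/0.29)/(4π×105) = 9.334×10^-5 K/W
R_polyisocyanurate foam = (1/0.29 − 1/0.42)/(4π×0.0277) = 3.066 K/W
R_evacuated perlite = (1/0.42 − 1/0.51)/(4π×0.00174) = 19.22 K/W
R_total = 22.28 K/W
Q = ΔT/R_total = 193/22.28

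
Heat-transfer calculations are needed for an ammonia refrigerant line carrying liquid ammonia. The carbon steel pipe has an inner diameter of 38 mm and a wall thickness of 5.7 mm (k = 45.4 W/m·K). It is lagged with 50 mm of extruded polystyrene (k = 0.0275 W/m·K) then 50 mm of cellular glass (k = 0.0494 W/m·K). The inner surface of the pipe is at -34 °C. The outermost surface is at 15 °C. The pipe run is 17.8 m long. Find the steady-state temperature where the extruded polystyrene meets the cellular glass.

T ≈ 4.96 °C

Per-layer cylindrical resistances, series-summed:
R_carbon steel pipe wall = ln(24.7/19)/(2π×45.4×17.8) = 5.167×10^-5 K/W
R_extruded polystyrene = ln(74.7/24.7)/(2π×0.0275×17.8) = 0.3598 K/W
R_cellular glass = ln(124.7/74.7)/(2π×0.0494×17.8) = 0.09275 K/W
R_total = 0.4526 K/W
Q = ΔT/R_total = 49/0.4526
Q = 108 W
T_interface = T_inner + Q·ΣR(inner→interface) = -34 + 108×0.3599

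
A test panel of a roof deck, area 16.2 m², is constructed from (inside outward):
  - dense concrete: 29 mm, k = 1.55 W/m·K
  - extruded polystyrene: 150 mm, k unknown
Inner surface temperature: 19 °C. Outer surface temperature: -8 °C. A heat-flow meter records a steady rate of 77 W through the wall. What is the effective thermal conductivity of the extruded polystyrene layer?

Using the resistance-network approach (series):
R_dense concrete = L/(kA) = 0.029/(1.55×16.2) = 0.001155 K/W
Sum of known resistances R_other = 0.001155 K/W
Total R = ΔT/Q = 27/77 = 0.3506 K/W
R_extruded polystyrene = R_total − R_other = 0.3495 K/W
k = L/(R·A) = 0.15/(0.3495×16.2)

k ≈ 0.0265 W/(m·K)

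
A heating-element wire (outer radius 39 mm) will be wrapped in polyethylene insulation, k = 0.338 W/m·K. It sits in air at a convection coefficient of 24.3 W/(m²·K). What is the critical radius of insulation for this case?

For a cylinder r_cr = k/h = 0.338/24.3
r_cr = 13.9 mm; since the bare radius (39 mm) is above r_cr, any added insulation will reduce heat loss.

r_cr ≈ 13.9 mm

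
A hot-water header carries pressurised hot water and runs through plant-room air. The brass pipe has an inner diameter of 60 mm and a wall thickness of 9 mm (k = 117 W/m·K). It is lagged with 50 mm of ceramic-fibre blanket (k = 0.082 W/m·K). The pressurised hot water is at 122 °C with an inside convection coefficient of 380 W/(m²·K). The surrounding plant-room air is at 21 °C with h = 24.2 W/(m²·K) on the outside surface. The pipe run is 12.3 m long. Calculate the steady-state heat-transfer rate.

Radial resistances (cylindrical: R_cond = ln(r_o/r_i)/(2πkL), R_conv = 1/(h·2πrL)):
R_inner film = 1/(h_i·2πr₁L) = 1/(380×2π×0.03×12.3) = 0.001135 K/W
R_brass pipe wall = ln(39/30)/(2π×117×12.3) = 2.902×10^-5 K/W
R_ceramic-fibre blanket = ln(89/39)/(2π×0.082×12.3) = 0.1302 K/W
R_outer film = 1/(h_o·2πr_oL) = 1/(24.2×2π×0.089×12.3) = 0.006008 K/W
R_total = 0.1374 K/W
Q = ΔT/R_total = 101/0.1374

Q ≈ 735 W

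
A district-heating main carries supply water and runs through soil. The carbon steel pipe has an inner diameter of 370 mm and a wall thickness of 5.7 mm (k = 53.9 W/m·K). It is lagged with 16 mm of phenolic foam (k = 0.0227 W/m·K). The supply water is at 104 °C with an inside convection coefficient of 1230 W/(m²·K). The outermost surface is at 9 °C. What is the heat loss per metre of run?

q′ ≈ 168 W/m

Treating each annulus and film as a series resistance:
R_inner film = 1/(h_i·2πr₁L) = 1/(1230×2π×0.185×1) = 6.994×10^-4 K/W
R_carbon steel pipe wall = ln(190.7/185)/(2π×53.9×1) = 8.96×10^-5 K/W
R_phenolic foam = ln(206.7/190.7)/(2π×0.0227×1) = 0.5649 K/W
R_total = 0.5657 K/W
Q = ΔT/R_total = 95/0.5657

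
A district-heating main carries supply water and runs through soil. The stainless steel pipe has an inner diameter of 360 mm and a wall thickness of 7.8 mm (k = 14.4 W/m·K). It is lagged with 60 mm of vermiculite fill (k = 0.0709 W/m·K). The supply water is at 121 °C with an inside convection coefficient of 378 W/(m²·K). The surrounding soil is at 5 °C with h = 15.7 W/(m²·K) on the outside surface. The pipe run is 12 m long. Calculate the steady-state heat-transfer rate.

Q ≈ 2090 W

Radial resistances (cylindrical: R_cond = ln(r_o/r_i)/(2πkL), R_conv = 1/(h·2πrL)):
R_inner film = 1/(h_i·2πr₁L) = 1/(378×2π×0.18×12) = 1.949×10^-4 K/W
R_stainless steel pipe wall = ln(187.8/180)/(2π×14.4×12) = 3.907×10^-5 K/W
R_vermiculite fill = ln(247.8/187.8)/(2π×0.0709×12) = 0.05186 K/W
R_outer film = 1/(h_o·2πr_oL) = 1/(15.7×2π×0.2478×12) = 0.003409 K/W
R_total = 0.05551 K/W
Q = ΔT/R_total = 116/0.05551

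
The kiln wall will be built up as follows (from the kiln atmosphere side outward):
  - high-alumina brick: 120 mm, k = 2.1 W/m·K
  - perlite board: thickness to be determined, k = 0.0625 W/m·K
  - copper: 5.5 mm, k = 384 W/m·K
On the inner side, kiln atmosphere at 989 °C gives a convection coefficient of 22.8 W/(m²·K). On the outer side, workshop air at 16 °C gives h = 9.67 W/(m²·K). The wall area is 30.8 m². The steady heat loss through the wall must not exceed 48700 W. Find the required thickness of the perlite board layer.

L ≈ 25.7 mm

Thermal resistances in series:
R_inner film = 1/(h_i·A) = 1/(22.8×30.8) = 0.001424 K/W
R_high-alumina brick = L/(kA) = 0.12/(2.1×30.8) = 0.001855 K/W
R_copper = L/(kA) = 0.0055/(384×30.8) = 4.65×10^-7 K/W
R_outer film = 1/(h_o·A) = 1/(9.67×30.8) = 0.003358 K/W
Sum of the known resistances R_other = 0.006637 K/W
Required total resistance R_tot = ΔT/Q_allow = 973/48700 = 0.01998 K/W
R_perlite board = R_tot − R_other = 0.01334 K/W
L = R·k·A = 0.01334×0.0625×30.8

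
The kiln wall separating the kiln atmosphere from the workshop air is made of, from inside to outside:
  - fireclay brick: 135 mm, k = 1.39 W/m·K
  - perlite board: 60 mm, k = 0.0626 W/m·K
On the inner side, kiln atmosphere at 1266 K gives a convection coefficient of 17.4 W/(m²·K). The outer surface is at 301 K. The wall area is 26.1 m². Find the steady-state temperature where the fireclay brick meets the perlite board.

Treating each layer as a thermal resistance in series:
R_inner film = 1/(h_i·A) = 1/(17.4×26.1) = 0.002202 K/W
R_fireclay brick = L/(kA) = 0.135/(1.39×26.1) = 0.003721 K/W
R_perlite board = L/(kA) = 0.06/(0.0626×26.1) = 0.03672 K/W
R_total = 0.04265 K/W;  Q = ΔT/R_total = 965/0.04265 = 22630 W
T_interface = T_inner − Q·ΣR(inner→interface) = 1266 − 22600×0.005923

T ≈ 1130 K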